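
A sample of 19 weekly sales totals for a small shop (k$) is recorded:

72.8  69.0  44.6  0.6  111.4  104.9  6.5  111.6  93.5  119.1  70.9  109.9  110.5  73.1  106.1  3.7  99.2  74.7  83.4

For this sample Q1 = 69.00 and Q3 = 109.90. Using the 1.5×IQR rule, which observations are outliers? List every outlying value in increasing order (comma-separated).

IQR = Q3 − Q1 = 109.90 − 69.00 = 40.90.
Lower fence = Q1 − 1.5·IQR = 69.00 − 61.35 = 7.65.
Upper fence = Q3 + 1.5·IQR = 109.90 + 61.35 = 171.25.
0.6 < 7.65 → outlier.
3.7 < 7.65 → outlier.
6.5 < 7.65 → outlier.
All remaining values lie within [7.65, 171.25].

0.6, 3.7, 6.5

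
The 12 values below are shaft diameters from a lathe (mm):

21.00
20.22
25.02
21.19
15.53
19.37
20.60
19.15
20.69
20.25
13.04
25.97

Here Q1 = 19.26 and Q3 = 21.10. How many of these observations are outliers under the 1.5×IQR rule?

IQR = 1.84; fences at 19.26 − 2.76 = 16.50 and 21.10 + 2.76 = 23.86.
Outside the cutoffs: 13.04, 15.53, 25.02, 25.97.

4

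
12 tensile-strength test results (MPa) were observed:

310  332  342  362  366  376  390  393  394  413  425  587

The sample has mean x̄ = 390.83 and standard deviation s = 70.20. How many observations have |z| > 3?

0

Cutoffs: x̄ ± 3s = [180.23, 601.43].
Every value lies within the cutoffs.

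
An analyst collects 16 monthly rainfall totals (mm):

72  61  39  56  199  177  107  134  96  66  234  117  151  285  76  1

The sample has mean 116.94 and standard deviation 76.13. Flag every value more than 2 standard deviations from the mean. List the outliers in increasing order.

Cutoffs at x̄ ± 2s: 116.94 ± 2·76.13 = [-35.32, 269.20].
285: z = 2.21, |z| > 2 → outlier.
Every other value lies within [-35.32, 269.20].

285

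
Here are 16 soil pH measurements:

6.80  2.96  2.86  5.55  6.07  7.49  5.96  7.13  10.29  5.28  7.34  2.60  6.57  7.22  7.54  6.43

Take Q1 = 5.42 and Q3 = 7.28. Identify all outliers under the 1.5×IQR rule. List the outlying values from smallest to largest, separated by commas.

IQR = Q3 − Q1 = 7.28 − 5.42 = 1.86.
Lower fence = Q1 − 1.5·IQR = 5.42 − 2.79 = 2.63.
Upper fence = Q3 + 1.5·IQR = 7.28 + 2.79 = 10.07.
2.60 < 2.63 → outlier.
10.29 > 10.07 → outlier.
All remaining values lie within [2.63, 10.07].

2.60, 10.29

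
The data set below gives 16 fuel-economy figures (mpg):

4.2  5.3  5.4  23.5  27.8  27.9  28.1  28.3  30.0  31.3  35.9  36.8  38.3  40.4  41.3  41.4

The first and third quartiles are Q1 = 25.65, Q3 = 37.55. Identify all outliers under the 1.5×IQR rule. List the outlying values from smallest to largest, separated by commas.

4.2, 5.3, 5.4

IQR = Q3 − Q1 = 37.55 − 25.65 = 11.90.
Lower fence = Q1 − 1.5·IQR = 25.65 − 17.85 = 7.80.
Upper fence = Q3 + 1.5·IQR = 37.55 + 17.85 = 55.40.
4.2 < 7.80 → outlier.
5.3 < 7.80 → outlier.
5.4 < 7.80 → outlier.
All remaining values lie within [7.80, 55.40].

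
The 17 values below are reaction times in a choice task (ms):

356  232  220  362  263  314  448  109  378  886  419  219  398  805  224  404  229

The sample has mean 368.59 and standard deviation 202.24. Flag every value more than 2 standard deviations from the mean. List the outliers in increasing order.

805, 886

Cutoffs at x̄ ± 2s: 368.59 ± 2·202.24 = [-35.89, 773.07].
805: z = 2.16, |z| > 2 → outlier.
886: z = 2.56, |z| > 2 → outlier.
Every other value lies within [-35.89, 773.07].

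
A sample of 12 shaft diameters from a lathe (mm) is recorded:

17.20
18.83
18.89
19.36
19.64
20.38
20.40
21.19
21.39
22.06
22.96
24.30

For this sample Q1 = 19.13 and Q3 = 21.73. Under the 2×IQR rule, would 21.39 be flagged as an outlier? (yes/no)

no

IQR = Q3 − Q1 = 21.73 − 19.13 = 2.60.
Lower fence = Q1 − 2·IQR = 19.13 − 5.20 = 13.93.
Upper fence = Q3 + 2·IQR = 21.73 + 5.20 = 26.93.
21.39 lies within [13.93, 26.93].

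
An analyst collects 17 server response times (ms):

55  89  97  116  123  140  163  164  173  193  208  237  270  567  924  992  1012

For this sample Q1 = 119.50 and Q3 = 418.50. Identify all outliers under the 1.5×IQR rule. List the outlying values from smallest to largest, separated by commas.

924, 992, 1012

IQR = Q3 − Q1 = 418.50 − 119.50 = 299.00.
Lower fence = Q1 − 1.5·IQR = 119.50 − 448.50 = -329.00.
Upper fence = Q3 + 1.5·IQR = 418.50 + 448.50 = 867.00.
924 > 867.00 → outlier.
992 > 867.00 → outlier.
1012 > 867.00 → outlier.
All remaining values lie within [-329.00, 867.00].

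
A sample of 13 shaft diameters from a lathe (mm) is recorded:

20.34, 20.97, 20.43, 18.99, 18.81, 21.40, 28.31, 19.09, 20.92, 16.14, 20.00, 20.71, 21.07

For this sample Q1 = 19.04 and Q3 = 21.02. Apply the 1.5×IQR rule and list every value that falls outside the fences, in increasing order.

IQR = Q3 − Q1 = 21.02 − 19.04 = 1.98.
Lower fence = Q1 − 1.5·IQR = 19.04 − 2.97 = 16.07.
Upper fence = Q3 + 1.5·IQR = 21.02 + 2.97 = 23.99.
28.31 > 23.99 → outlier.
All remaining values lie within [16.07, 23.99].

28.31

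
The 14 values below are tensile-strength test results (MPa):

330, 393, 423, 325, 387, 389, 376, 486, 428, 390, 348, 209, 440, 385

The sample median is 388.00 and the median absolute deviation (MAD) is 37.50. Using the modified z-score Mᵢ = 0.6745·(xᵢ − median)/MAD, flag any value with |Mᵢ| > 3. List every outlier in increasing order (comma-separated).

209

|Mᵢ| > 3 ⇔ |xᵢ − 388.00| > 3·37.50/0.6745 = 166.79.
So outliers lie outside [221.21, 554.79].
209: M = -3.22 → outlier.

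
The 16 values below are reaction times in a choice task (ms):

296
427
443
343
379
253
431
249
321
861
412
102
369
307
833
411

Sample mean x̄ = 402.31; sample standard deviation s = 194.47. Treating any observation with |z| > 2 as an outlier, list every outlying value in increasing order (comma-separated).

Cutoffs at x̄ ± 2s: 402.31 ± 2·194.47 = [13.37, 791.25].
833: z = 2.21, |z| > 2 → outlier.
861: z = 2.36, |z| > 2 → outlier.
Every other value lies within [13.37, 791.25].

833, 861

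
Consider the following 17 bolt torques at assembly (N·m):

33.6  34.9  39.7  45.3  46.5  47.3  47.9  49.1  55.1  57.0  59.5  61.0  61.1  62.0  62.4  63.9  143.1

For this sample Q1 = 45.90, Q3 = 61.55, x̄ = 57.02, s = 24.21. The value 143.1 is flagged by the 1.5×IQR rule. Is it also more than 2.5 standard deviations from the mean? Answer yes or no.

z = (143.1 − 57.02) / 24.21 = 3.56.
|z| = 3.56 > 2.5.

yes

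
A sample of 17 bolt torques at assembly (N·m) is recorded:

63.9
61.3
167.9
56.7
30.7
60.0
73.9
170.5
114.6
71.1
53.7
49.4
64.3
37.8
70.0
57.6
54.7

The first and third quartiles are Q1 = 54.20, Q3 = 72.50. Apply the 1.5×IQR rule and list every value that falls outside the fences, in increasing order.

IQR = Q3 − Q1 = 72.50 − 54.20 = 18.30.
Lower fence = Q1 − 1.5·IQR = 54.20 − 27.45 = 26.75.
Upper fence = Q3 + 1.5·IQR = 72.50 + 27.45 = 99.95.
114.6 > 99.95 → outlier.
167.9 > 99.95 → outlier.
170.5 > 99.95 → outlier.
All remaining values lie within [26.75, 99.95].

114.6, 167.9, 170.5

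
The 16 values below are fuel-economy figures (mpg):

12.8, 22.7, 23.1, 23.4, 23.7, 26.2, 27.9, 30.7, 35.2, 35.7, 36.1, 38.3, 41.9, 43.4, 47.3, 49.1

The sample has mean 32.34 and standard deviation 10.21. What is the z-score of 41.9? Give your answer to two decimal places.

0.94

z = (41.9 − 32.34) / 10.21 = 0.94.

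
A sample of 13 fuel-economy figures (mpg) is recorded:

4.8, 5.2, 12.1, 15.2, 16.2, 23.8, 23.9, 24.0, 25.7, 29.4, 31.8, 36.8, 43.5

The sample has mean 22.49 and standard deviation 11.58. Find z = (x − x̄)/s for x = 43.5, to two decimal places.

1.81

z = (43.5 − 22.49) / 11.58 = 1.81.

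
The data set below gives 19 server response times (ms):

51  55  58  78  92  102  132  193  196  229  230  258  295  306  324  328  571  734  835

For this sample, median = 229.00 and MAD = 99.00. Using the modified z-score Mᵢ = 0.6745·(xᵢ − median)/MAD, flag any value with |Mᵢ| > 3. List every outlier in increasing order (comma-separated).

734, 835

|Mᵢ| > 3 ⇔ |xᵢ − 229.00| > 3·99.00/0.6745 = 440.33.
So outliers lie outside [-211.33, 669.33].
734: M = 3.44 → outlier.
835: M = 4.13 → outlier.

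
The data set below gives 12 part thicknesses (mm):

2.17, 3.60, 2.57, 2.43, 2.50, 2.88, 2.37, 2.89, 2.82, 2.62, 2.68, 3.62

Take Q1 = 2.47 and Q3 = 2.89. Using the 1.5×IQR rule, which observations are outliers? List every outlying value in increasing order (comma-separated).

IQR = Q3 − Q1 = 2.89 − 2.47 = 0.42.
Lower fence = Q1 − 1.5·IQR = 2.47 − 0.63 = 1.84.
Upper fence = Q3 + 1.5·IQR = 2.89 + 0.63 = 3.52.
3.60 > 3.52 → outlier.
3.62 > 3.52 → outlier.
All remaining values lie within [1.84, 3.52].

3.60, 3.62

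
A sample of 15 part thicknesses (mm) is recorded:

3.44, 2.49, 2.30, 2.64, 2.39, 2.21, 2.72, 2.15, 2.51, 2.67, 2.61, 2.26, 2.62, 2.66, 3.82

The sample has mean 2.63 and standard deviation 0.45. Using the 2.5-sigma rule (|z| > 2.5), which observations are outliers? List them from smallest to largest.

3.82

Cutoffs at x̄ ± 2.5s: 2.63 ± 2.5·0.45 = [1.505, 3.755].
3.82: z = 2.64, |z| > 2.5 → outlier.
Every other value lies within [1.505, 3.755].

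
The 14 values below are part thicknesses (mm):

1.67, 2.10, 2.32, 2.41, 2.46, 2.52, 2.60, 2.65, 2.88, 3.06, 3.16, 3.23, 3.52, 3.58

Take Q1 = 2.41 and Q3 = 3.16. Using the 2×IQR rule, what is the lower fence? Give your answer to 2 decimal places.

0.91

IQR = Q3 − Q1 = 3.16 − 2.41 = 0.75.
Lower fence = Q1 − 2·IQR = 2.41 − 1.50 = 0.91.
Upper fence = Q3 + 2·IQR = 3.16 + 1.50 = 4.66.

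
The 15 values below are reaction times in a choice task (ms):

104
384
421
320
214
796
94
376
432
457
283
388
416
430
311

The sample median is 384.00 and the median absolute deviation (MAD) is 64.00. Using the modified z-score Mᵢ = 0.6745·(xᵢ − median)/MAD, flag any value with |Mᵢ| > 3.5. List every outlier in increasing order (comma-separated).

|Mᵢ| > 3.5 ⇔ |xᵢ − 384.00| > 3.5·64.00/0.6745 = 332.10.
So outliers lie outside [51.90, 716.10].
796: M = 4.34 → outlier.

796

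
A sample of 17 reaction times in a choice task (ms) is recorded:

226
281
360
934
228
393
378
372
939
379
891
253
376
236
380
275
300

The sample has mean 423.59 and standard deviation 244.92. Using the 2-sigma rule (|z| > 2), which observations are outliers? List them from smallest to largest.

934, 939

Cutoffs at x̄ ± 2s: 423.59 ± 2·244.92 = [-66.25, 913.43].
934: z = 2.08, |z| > 2 → outlier.
939: z = 2.10, |z| > 2 → outlier.
Every other value lies within [-66.25, 913.43].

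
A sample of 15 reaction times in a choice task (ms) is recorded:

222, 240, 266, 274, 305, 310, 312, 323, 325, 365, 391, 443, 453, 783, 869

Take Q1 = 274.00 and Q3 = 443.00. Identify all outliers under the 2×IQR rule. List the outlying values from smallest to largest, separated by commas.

783, 869

IQR = Q3 − Q1 = 443.00 − 274.00 = 169.00.
Lower fence = Q1 − 2·IQR = 274.00 − 338.00 = -64.00.
Upper fence = Q3 + 2·IQR = 443.00 + 338.00 = 781.00.
783 > 781.00 → outlier.
869 > 781.00 → outlier.
All remaining values lie within [-64.00, 781.00].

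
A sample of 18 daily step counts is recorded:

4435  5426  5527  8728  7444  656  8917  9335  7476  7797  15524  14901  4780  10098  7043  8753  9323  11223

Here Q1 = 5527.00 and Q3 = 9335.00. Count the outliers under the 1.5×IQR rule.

IQR = 3808.00; fences at 5527.00 − 5712.00 = -185.00 and 9335.00 + 5712.00 = 15047.00.
Outside the cutoffs: 15524.

1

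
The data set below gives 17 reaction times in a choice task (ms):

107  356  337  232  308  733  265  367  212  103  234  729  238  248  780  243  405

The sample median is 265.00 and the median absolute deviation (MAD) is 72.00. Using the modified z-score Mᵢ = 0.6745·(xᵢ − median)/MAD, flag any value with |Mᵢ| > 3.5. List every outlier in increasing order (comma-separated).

729, 733, 780

|Mᵢ| > 3.5 ⇔ |xᵢ − 265.00| > 3.5·72.00/0.6745 = 373.61.
So outliers lie outside [-108.61, 638.61].
729: M = 4.35 → outlier.
733: M = 4.38 → outlier.
780: M = 4.82 → outlier.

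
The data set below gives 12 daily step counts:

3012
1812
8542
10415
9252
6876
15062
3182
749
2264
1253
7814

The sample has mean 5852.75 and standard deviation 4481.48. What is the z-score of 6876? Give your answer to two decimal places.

z = (6876 − 5852.75) / 4481.48 = 0.23.

0.23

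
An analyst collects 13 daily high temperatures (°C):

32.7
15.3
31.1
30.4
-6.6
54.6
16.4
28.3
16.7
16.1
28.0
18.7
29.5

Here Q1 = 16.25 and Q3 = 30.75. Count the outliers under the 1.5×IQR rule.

2

IQR = 14.50; fences at 16.25 − 21.75 = -5.50 and 30.75 + 21.75 = 52.50.
Outside the cutoffs: -6.6, 54.6.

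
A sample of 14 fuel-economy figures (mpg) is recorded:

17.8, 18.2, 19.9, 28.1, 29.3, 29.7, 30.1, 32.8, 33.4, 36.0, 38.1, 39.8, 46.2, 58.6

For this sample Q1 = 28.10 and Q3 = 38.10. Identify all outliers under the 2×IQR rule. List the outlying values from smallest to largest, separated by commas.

IQR = Q3 − Q1 = 38.10 − 28.10 = 10.00.
Lower fence = Q1 − 2·IQR = 28.10 − 20.00 = 8.10.
Upper fence = Q3 + 2·IQR = 38.10 + 20.00 = 58.10.
58.6 > 58.10 → outlier.
All remaining values lie within [8.10, 58.10].

58.6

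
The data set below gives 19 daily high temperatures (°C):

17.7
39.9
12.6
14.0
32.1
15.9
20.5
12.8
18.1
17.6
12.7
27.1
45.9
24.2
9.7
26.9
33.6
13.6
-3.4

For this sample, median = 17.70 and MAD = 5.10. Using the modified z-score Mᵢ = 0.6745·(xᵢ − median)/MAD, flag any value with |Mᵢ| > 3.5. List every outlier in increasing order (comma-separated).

|Mᵢ| > 3.5 ⇔ |xᵢ − 17.70| > 3.5·5.10/0.6745 = 26.46.
So outliers lie outside [-8.76, 44.16].
45.9: M = 3.73 → outlier.

45.9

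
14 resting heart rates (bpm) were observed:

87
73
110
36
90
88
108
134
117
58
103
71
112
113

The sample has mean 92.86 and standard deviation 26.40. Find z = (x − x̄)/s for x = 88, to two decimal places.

z = (88 − 92.86) / 26.40 = -0.18.

-0.18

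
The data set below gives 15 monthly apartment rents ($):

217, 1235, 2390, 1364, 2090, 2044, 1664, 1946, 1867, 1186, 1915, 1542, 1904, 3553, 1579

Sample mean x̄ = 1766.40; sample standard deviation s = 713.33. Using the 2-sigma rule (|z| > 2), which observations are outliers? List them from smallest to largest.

217, 3553

Cutoffs at x̄ ± 2s: 1766.40 ± 2·713.33 = [339.74, 3193.06].
217: z = -2.17, |z| > 2 → outlier.
3553: z = 2.50, |z| > 2 → outlier.
Every other value lies within [339.74, 3193.06].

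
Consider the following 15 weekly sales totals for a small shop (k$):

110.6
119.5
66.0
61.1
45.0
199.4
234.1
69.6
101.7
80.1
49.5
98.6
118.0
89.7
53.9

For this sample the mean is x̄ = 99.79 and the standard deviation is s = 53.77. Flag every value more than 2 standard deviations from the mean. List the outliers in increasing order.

Cutoffs at x̄ ± 2s: 99.79 ± 2·53.77 = [-7.75, 207.33].
234.1: z = 2.50, |z| > 2 → outlier.
Every other value lies within [-7.75, 207.33].

234.1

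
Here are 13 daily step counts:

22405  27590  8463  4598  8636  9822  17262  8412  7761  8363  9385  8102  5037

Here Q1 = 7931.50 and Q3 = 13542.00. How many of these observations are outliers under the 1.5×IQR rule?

IQR = 5610.50; fences at 7931.50 − 8415.75 = -484.25 and 13542.00 + 8415.75 = 21957.75.
Outside the cutoffs: 22405, 27590.

2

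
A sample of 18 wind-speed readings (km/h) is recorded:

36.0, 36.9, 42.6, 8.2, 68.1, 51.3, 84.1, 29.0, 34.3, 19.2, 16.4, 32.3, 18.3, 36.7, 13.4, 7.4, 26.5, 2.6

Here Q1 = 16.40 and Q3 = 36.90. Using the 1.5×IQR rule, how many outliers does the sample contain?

2

IQR = 20.50; fences at 16.40 − 30.75 = -14.35 and 36.90 + 30.75 = 67.65.
Outside the cutoffs: 68.1, 84.1.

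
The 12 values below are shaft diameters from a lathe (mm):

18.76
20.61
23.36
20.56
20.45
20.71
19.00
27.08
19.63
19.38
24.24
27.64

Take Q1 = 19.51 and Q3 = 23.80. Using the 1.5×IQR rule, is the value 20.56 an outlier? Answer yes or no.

IQR = Q3 − Q1 = 23.80 − 19.51 = 4.29.
Lower fence = Q1 − 1.5·IQR = 19.51 − 6.435 = 13.075.
Upper fence = Q3 + 1.5·IQR = 23.80 + 6.435 = 30.235.
20.56 lies within [13.075, 30.235].

no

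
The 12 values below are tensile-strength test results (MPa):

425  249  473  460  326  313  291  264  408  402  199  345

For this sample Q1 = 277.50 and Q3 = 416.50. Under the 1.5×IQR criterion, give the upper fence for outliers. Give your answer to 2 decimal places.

625.00

IQR = Q3 − Q1 = 416.50 − 277.50 = 139.00.
Lower fence = Q1 − 1.5·IQR = 277.50 − 208.50 = 69.00.
Upper fence = Q3 + 1.5·IQR = 416.50 + 208.50 = 625.00.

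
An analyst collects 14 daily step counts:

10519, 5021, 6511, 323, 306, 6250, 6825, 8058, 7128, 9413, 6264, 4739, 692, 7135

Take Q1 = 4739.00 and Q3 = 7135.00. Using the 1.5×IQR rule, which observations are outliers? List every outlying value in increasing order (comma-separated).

306, 323, 692

IQR = Q3 − Q1 = 7135.00 − 4739.00 = 2396.00.
Lower fence = Q1 − 1.5·IQR = 4739.00 − 3594.00 = 1145.00.
Upper fence = Q3 + 1.5·IQR = 7135.00 + 3594.00 = 10729.00.
306 < 1145.00 → outlier.
323 < 1145.00 → outlier.
692 < 1145.00 → outlier.
All remaining values lie within [1145.00, 10729.00].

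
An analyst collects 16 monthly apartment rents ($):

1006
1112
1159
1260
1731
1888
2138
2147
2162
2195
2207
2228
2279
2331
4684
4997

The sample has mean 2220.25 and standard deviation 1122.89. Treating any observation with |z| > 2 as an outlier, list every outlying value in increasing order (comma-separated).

Cutoffs at x̄ ± 2s: 2220.25 ± 2·1122.89 = [-25.53, 4466.03].
4684: z = 2.19, |z| > 2 → outlier.
4997: z = 2.47, |z| > 2 → outlier.
Every other value lies within [-25.53, 4466.03].

4684, 4997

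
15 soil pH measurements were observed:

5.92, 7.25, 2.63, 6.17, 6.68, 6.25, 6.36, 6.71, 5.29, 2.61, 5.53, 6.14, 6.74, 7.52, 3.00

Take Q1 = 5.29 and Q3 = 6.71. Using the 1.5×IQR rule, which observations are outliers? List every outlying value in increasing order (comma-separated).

IQR = Q3 − Q1 = 6.71 − 5.29 = 1.42.
Lower fence = Q1 − 1.5·IQR = 5.29 − 2.13 = 3.16.
Upper fence = Q3 + 1.5·IQR = 6.71 + 2.13 = 8.84.
2.61 < 3.16 → outlier.
2.63 < 3.16 → outlier.
3.00 < 3.16 → outlier.
All remaining values lie within [3.16, 8.84].

2.61, 2.63, 3.00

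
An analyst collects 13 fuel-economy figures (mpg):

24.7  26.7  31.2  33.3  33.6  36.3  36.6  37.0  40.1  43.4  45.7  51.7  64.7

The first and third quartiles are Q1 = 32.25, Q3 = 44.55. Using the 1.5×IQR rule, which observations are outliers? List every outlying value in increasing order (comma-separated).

64.7

IQR = Q3 − Q1 = 44.55 − 32.25 = 12.30.
Lower fence = Q1 − 1.5·IQR = 32.25 − 18.45 = 13.80.
Upper fence = Q3 + 1.5·IQR = 44.55 + 18.45 = 63.00.
64.7 > 63.00 → outlier.
All remaining values lie within [13.80, 63.00].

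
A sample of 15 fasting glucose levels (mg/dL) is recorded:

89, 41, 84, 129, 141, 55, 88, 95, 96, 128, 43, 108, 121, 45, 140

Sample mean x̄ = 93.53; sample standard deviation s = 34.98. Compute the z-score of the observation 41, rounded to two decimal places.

-1.50

z = (41 − 93.53) / 34.98 = -1.50.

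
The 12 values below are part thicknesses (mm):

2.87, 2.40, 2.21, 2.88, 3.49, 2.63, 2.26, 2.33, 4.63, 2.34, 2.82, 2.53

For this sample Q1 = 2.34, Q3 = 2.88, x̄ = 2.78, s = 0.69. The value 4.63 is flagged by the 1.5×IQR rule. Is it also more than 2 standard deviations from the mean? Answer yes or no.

yes

z = (4.63 − 2.78) / 0.69 = 2.68.
|z| = 2.68 > 2.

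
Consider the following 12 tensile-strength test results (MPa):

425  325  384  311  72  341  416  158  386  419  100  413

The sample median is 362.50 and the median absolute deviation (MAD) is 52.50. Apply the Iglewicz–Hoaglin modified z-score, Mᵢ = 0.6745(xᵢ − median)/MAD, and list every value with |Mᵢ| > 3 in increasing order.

|Mᵢ| > 3 ⇔ |xᵢ − 362.50| > 3·52.50/0.6745 = 233.51.
So outliers lie outside [128.99, 596.01].
72: M = -3.73 → outlier.
100: M = -3.37 → outlier.

72, 100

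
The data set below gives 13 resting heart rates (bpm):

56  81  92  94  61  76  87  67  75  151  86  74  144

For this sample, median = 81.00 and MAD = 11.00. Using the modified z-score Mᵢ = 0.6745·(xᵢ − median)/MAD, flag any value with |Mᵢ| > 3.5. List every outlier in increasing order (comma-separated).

144, 151

|Mᵢ| > 3.5 ⇔ |xᵢ − 81.00| > 3.5·11.00/0.6745 = 57.08.
So outliers lie outside [23.92, 138.08].
144: M = 3.86 → outlier.
151: M = 4.29 → outlier.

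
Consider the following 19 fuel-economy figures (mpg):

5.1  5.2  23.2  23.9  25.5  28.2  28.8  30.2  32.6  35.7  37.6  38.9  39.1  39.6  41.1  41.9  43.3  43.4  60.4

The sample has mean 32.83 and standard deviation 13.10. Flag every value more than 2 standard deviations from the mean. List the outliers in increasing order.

Cutoffs at x̄ ± 2s: 32.83 ± 2·13.10 = [6.63, 59.03].
5.1: z = -2.12, |z| > 2 → outlier.
5.2: z = -2.11, |z| > 2 → outlier.
60.4: z = 2.10, |z| > 2 → outlier.
Every other value lies within [6.63, 59.03].

5.1, 5.2, 60.4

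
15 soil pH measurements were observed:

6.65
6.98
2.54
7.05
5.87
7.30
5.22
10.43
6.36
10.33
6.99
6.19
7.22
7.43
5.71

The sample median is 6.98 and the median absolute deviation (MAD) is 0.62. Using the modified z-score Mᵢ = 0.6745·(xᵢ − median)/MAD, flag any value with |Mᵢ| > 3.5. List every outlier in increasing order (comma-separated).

2.54, 10.33, 10.43

|Mᵢ| > 3.5 ⇔ |xᵢ − 6.98| > 3.5·0.62/0.6745 = 3.22.
So outliers lie outside [3.76, 10.20].
2.54: M = -4.83 → outlier.
10.33: M = 3.64 → outlier.
10.43: M = 3.75 → outlier.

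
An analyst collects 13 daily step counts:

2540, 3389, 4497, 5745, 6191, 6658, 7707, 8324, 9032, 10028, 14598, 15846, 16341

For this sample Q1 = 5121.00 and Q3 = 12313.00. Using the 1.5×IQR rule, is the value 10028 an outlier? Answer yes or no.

IQR = Q3 − Q1 = 12313.00 − 5121.00 = 7192.00.
Lower fence = Q1 − 1.5·IQR = 5121.00 − 10788.00 = -5667.00.
Upper fence = Q3 + 1.5·IQR = 12313.00 + 10788.00 = 23101.00.
10028 lies within [-5667.00, 23101.00].

no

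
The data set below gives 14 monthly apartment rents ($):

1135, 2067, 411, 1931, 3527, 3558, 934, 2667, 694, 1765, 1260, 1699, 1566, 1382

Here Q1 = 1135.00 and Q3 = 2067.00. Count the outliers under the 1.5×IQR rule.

2

IQR = 932.00; fences at 1135.00 − 1398.00 = -263.00 and 2067.00 + 1398.00 = 3465.00.
Outside the cutoffs: 3527, 3558.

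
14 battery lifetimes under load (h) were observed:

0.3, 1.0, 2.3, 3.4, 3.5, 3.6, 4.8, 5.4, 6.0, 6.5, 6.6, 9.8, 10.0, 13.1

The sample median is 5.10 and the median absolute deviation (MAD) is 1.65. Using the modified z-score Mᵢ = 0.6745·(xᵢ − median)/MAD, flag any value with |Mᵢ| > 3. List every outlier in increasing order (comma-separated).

13.1

|Mᵢ| > 3 ⇔ |xᵢ − 5.10| > 3·1.65/0.6745 = 7.34.
So outliers lie outside [-2.24, 12.44].
13.1: M = 3.27 → outlier.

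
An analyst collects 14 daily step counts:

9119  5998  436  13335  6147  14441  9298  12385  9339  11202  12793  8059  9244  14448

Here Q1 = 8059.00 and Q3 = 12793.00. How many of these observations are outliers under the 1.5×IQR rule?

IQR = 4734.00; fences at 8059.00 − 7101.00 = 958.00 and 12793.00 + 7101.00 = 19894.00.
Outside the cutoffs: 436.

1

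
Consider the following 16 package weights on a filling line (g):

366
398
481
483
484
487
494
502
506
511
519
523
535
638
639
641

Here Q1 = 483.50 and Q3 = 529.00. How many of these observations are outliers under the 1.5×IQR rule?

IQR = 45.50; fences at 483.50 − 68.25 = 415.25 and 529.00 + 68.25 = 597.25.
Outside the cutoffs: 366, 398, 638, 639, 641.

5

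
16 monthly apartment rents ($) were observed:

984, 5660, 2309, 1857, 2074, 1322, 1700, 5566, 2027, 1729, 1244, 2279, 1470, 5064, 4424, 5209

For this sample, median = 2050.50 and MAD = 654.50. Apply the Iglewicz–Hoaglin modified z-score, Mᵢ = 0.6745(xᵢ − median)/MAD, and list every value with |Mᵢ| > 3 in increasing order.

5064, 5209, 5566, 5660

|Mᵢ| > 3 ⇔ |xᵢ − 2050.50| > 3·654.50/0.6745 = 2911.05.
So outliers lie outside [-860.55, 4961.55].
5064: M = 3.11 → outlier.
5209: M = 3.26 → outlier.
5566: M = 3.62 → outlier.
5660: M = 3.72 → outlier.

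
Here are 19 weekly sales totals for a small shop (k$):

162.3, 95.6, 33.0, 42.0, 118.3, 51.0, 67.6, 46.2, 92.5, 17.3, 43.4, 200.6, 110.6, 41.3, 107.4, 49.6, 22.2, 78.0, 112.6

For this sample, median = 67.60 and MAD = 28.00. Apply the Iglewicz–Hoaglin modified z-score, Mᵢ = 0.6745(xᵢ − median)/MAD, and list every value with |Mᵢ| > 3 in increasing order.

200.6

|Mᵢ| > 3 ⇔ |xᵢ − 67.60| > 3·28.00/0.6745 = 124.54.
So outliers lie outside [-56.94, 192.14].
200.6: M = 3.20 → outlier.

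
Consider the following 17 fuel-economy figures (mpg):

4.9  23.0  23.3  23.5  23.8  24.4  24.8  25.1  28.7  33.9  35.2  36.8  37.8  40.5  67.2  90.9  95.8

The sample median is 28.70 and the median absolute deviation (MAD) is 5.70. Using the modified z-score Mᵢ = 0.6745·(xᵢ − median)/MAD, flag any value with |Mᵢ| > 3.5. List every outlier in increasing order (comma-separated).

|Mᵢ| > 3.5 ⇔ |xᵢ − 28.70| > 3.5·5.70/0.6745 = 29.58.
So outliers lie outside [-0.88, 58.28].
67.2: M = 4.56 → outlier.
90.9: M = 7.36 → outlier.
95.8: M = 7.94 → outlier.

67.2, 90.9, 95.8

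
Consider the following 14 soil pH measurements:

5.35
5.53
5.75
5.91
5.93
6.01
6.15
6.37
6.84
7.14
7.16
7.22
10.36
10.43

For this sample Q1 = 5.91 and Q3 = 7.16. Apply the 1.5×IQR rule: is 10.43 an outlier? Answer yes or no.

IQR = Q3 − Q1 = 7.16 − 5.91 = 1.25.
Lower fence = Q1 − 1.5·IQR = 5.91 − 1.875 = 4.035.
Upper fence = Q3 + 1.5·IQR = 7.16 + 1.875 = 9.035.
10.43 lies above the upper fence.

yes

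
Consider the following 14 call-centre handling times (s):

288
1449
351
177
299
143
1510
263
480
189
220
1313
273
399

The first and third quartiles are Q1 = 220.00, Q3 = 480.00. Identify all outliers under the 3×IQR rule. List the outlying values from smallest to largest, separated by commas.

1313, 1449, 1510

IQR = Q3 − Q1 = 480.00 − 220.00 = 260.00.
Lower fence = Q1 − 3·IQR = 220.00 − 780.00 = -560.00.
Upper fence = Q3 + 3·IQR = 480.00 + 780.00 = 1260.00.
1313 > 1260.00 → outlier.
1449 > 1260.00 → outlier.
1510 > 1260.00 → outlier.
All remaining values lie within [-560.00, 1260.00].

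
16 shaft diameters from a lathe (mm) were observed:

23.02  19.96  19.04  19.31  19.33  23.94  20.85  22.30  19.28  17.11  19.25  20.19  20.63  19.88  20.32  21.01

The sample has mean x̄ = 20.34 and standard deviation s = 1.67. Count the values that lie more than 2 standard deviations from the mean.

1

Cutoffs: x̄ ± 2s = [17.00, 23.68].
Outside the cutoffs: 23.94.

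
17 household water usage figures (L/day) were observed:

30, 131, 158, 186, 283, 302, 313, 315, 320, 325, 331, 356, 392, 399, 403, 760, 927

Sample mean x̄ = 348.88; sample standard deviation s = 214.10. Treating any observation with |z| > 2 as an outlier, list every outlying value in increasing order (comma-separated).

Cutoffs at x̄ ± 2s: 348.88 ± 2·214.10 = [-79.32, 777.08].
927: z = 2.70, |z| > 2 → outlier.
Every other value lies within [-79.32, 777.08].

927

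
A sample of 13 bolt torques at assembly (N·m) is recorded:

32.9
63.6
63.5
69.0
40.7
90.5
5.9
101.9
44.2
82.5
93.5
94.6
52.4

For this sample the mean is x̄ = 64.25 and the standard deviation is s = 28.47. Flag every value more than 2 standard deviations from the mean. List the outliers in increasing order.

5.9

Cutoffs at x̄ ± 2s: 64.25 ± 2·28.47 = [7.31, 121.19].
5.9: z = -2.05, |z| > 2 → outlier.
Every other value lies within [7.31, 121.19].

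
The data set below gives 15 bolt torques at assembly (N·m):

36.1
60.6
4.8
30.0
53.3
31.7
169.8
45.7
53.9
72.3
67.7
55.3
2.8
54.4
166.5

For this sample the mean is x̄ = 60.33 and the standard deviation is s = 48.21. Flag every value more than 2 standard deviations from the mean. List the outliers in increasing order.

166.5, 169.8

Cutoffs at x̄ ± 2s: 60.33 ± 2·48.21 = [-36.09, 156.75].
166.5: z = 2.20, |z| > 2 → outlier.
169.8: z = 2.27, |z| > 2 → outlier.
Every other value lies within [-36.09, 156.75].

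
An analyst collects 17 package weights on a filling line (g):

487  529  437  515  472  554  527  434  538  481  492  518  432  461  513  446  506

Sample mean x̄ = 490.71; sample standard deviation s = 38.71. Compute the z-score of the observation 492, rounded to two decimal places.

0.03

z = (492 − 490.71) / 38.71 = 0.03.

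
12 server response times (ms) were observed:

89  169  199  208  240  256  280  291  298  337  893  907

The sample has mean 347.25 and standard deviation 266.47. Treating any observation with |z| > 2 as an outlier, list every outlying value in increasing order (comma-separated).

893, 907

Cutoffs at x̄ ± 2s: 347.25 ± 2·266.47 = [-185.69, 880.19].
893: z = 2.05, |z| > 2 → outlier.
907: z = 2.10, |z| > 2 → outlier.
Every other value lies within [-185.69, 880.19].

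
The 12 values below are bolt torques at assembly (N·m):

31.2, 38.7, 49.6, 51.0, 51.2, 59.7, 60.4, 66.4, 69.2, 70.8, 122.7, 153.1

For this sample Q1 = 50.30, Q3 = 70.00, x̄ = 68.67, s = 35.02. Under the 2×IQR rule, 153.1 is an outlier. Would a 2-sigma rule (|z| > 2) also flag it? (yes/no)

yes

z = (153.1 − 68.67) / 35.02 = 2.41.
|z| = 2.41 > 2.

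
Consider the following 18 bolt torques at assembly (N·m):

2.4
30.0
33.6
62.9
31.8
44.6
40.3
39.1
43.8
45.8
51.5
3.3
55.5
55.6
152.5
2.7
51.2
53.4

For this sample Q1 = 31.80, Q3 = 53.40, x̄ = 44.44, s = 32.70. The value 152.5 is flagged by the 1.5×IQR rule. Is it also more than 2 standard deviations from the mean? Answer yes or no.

yes

z = (152.5 − 44.44) / 32.70 = 3.30.
|z| = 3.30 > 2.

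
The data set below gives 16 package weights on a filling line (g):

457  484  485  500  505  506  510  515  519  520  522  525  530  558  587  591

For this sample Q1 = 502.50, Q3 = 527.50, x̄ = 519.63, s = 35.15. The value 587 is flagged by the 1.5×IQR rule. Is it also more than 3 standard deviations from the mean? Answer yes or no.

z = (587 − 519.63) / 35.15 = 1.92.
|z| = 1.92 ≤ 3.

no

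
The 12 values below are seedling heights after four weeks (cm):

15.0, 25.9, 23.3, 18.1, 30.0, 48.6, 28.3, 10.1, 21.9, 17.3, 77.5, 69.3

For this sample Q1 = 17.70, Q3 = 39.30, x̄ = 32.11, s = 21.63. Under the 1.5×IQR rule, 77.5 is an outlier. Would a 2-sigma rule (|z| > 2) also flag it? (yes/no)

z = (77.5 − 32.11) / 21.63 = 2.10.
|z| = 2.10 > 2.

yes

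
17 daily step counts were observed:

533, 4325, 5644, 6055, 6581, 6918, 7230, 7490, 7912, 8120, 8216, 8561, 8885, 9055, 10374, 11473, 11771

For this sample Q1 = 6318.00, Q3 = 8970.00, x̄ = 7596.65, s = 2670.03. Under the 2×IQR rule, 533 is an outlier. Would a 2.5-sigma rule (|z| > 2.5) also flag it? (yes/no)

z = (533 − 7596.65) / 2670.03 = -2.65.
|z| = 2.65 > 2.5.

yes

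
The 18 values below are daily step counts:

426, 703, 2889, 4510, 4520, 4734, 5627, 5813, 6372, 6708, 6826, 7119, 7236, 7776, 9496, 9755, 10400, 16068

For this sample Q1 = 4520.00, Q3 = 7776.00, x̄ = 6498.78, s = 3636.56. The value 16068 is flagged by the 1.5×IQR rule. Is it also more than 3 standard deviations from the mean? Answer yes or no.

no

z = (16068 − 6498.78) / 3636.56 = 2.63.
|z| = 2.63 ≤ 3.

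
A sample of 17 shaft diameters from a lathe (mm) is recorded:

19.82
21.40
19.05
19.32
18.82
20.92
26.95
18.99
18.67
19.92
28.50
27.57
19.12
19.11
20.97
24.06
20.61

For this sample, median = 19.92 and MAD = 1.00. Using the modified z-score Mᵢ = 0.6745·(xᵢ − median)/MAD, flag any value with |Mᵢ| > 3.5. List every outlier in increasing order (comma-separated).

|Mᵢ| > 3.5 ⇔ |xᵢ − 19.92| > 3.5·1.00/0.6745 = 5.19.
So outliers lie outside [14.73, 25.11].
26.95: M = 4.74 → outlier.
27.57: M = 5.16 → outlier.
28.50: M = 5.79 → outlier.

26.95, 27.57, 28.50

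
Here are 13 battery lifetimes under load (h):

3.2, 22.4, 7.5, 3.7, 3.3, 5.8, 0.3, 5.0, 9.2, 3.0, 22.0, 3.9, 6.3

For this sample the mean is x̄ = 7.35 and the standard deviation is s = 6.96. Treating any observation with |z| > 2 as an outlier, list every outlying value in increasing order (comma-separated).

Cutoffs at x̄ ± 2s: 7.35 ± 2·6.96 = [-6.57, 21.27].
22.0: z = 2.10, |z| > 2 → outlier.
22.4: z = 2.16, |z| > 2 → outlier.
Every other value lies within [-6.57, 21.27].

22.0, 22.4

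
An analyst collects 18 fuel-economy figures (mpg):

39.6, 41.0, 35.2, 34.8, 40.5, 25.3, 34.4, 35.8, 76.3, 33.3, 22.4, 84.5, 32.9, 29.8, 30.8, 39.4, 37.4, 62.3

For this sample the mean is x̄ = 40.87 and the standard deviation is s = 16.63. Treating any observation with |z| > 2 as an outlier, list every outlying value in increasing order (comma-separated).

76.3, 84.5

Cutoffs at x̄ ± 2s: 40.87 ± 2·16.63 = [7.61, 74.13].
76.3: z = 2.13, |z| > 2 → outlier.
84.5: z = 2.62, |z| > 2 → outlier.
Every other value lies within [7.61, 74.13].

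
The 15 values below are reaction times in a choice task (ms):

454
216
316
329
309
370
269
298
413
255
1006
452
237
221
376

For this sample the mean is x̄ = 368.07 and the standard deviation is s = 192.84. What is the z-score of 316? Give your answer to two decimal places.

z = (316 − 368.07) / 192.84 = -0.27.

-0.27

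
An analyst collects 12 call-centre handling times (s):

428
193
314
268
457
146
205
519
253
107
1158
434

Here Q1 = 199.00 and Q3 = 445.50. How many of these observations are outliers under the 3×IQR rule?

0

IQR = 246.50; fences at 199.00 − 739.50 = -540.50 and 445.50 + 739.50 = 1185.00.
Every value lies within the cutoffs.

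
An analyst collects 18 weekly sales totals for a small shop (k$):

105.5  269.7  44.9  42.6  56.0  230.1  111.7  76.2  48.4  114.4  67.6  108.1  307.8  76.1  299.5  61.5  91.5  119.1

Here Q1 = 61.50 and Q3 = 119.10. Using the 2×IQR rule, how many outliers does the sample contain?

3

IQR = 57.60; fences at 61.50 − 115.20 = -53.70 and 119.10 + 115.20 = 234.30.
Outside the cutoffs: 269.7, 299.5, 307.8.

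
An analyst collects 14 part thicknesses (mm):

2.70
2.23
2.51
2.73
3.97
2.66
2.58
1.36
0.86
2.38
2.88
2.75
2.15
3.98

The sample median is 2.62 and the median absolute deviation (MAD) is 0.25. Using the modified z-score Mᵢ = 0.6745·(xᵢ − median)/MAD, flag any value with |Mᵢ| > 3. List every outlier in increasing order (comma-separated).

0.86, 1.36, 3.97, 3.98

|Mᵢ| > 3 ⇔ |xᵢ − 2.62| > 3·0.25/0.6745 = 1.11.
So outliers lie outside [1.51, 3.73].
0.86: M = -4.75 → outlier.
1.36: M = -3.40 → outlier.
3.97: M = 3.64 → outlier.
3.98: M = 3.67 → outlier.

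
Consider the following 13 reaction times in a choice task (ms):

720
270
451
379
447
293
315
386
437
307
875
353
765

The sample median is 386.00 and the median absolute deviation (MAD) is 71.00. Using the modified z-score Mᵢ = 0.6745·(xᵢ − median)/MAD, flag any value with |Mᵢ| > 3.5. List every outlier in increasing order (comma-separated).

|Mᵢ| > 3.5 ⇔ |xᵢ − 386.00| > 3.5·71.00/0.6745 = 368.42.
So outliers lie outside [17.58, 754.42].
765: M = 3.60 → outlier.
875: M = 4.65 → outlier.

765, 875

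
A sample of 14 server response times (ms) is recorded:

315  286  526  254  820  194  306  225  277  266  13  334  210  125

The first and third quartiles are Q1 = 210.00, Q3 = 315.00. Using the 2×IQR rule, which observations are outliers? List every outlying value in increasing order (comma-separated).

526, 820

IQR = Q3 − Q1 = 315.00 − 210.00 = 105.00.
Lower fence = Q1 − 2·IQR = 210.00 − 210.00 = 0.00.
Upper fence = Q3 + 2·IQR = 315.00 + 210.00 = 525.00.
526 > 525.00 → outlier.
820 > 525.00 → outlier.
All remaining values lie within [0.00, 525.00].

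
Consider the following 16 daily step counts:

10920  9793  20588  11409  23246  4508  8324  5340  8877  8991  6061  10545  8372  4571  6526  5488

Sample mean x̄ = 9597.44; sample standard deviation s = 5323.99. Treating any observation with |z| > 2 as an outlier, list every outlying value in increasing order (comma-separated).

20588, 23246

Cutoffs at x̄ ± 2s: 9597.44 ± 2·5323.99 = [-1050.54, 20245.42].
20588: z = 2.06, |z| > 2 → outlier.
23246: z = 2.56, |z| > 2 → outlier.
Every other value lies within [-1050.54, 20245.42].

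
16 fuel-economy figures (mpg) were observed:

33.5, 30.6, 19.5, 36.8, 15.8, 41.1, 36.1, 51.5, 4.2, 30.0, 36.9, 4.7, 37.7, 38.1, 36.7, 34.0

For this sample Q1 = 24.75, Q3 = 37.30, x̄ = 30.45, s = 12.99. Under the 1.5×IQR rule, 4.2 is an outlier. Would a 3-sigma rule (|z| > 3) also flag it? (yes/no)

z = (4.2 − 30.45) / 12.99 = -2.02.
|z| = 2.02 ≤ 3.

no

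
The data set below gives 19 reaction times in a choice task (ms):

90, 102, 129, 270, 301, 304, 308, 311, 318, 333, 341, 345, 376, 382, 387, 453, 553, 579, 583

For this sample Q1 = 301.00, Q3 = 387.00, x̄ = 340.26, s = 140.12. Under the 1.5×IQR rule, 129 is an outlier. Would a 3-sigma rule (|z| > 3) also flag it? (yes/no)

no

z = (129 − 340.26) / 140.12 = -1.51.
|z| = 1.51 ≤ 3.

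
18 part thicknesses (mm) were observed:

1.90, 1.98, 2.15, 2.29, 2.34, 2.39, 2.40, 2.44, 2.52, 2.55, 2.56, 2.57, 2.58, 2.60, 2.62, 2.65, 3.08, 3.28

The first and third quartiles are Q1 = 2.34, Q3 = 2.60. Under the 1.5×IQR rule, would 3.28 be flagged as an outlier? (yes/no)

yes

IQR = Q3 − Q1 = 2.60 − 2.34 = 0.26.
Lower fence = Q1 − 1.5·IQR = 2.34 − 0.39 = 1.95.
Upper fence = Q3 + 1.5·IQR = 2.60 + 0.39 = 2.99.
3.28 lies above the upper fence.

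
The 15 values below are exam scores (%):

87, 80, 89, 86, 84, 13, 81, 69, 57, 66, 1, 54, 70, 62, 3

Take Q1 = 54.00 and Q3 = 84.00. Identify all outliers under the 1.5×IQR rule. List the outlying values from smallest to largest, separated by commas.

IQR = Q3 − Q1 = 84.00 − 54.00 = 30.00.
Lower fence = Q1 − 1.5·IQR = 54.00 − 45.00 = 9.00.
Upper fence = Q3 + 1.5·IQR = 84.00 + 45.00 = 129.00.
1 < 9.00 → outlier.
3 < 9.00 → outlier.
All remaining values lie within [9.00, 129.00].

1, 3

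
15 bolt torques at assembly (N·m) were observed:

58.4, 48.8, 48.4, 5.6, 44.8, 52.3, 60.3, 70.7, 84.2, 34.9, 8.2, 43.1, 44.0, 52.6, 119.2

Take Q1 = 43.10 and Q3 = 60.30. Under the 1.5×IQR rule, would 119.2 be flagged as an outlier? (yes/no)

yes

IQR = Q3 − Q1 = 60.30 − 43.10 = 17.20.
Lower fence = Q1 − 1.5·IQR = 43.10 − 25.80 = 17.30.
Upper fence = Q3 + 1.5·IQR = 60.30 + 25.80 = 86.10.
119.2 lies above the upper fence.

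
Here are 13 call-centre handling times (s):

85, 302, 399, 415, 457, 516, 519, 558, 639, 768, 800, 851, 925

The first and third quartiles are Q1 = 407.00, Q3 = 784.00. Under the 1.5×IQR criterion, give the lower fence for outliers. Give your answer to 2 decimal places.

IQR = Q3 − Q1 = 784.00 − 407.00 = 377.00.
Lower fence = Q1 − 1.5·IQR = 407.00 − 565.50 = -158.50.
Upper fence = Q3 + 1.5·IQR = 784.00 + 565.50 = 1349.50.

-158.50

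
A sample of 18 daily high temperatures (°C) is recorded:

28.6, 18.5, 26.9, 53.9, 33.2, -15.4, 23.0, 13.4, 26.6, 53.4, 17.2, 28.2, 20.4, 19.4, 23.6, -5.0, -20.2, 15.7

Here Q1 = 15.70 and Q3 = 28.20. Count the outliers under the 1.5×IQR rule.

IQR = 12.50; fences at 15.70 − 18.75 = -3.05 and 28.20 + 18.75 = 46.95.
Outside the cutoffs: -20.2, -15.4, -5.0, 53.4, 53.9.

5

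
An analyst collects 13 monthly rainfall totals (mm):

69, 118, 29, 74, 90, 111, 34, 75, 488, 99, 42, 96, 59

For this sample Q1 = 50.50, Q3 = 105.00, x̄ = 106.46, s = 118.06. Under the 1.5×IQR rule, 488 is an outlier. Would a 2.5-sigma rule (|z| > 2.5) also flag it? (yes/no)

yes

z = (488 − 106.46) / 118.06 = 3.23.
|z| = 3.23 > 2.5.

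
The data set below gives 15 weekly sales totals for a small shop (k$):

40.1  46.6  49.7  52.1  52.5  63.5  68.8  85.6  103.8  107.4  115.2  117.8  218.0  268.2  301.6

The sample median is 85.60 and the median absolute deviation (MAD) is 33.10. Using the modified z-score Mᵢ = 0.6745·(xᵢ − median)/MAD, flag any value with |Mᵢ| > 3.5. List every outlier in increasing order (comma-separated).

268.2, 301.6

|Mᵢ| > 3.5 ⇔ |xᵢ − 85.60| > 3.5·33.10/0.6745 = 171.76.
So outliers lie outside [-86.16, 257.36].
268.2: M = 3.72 → outlier.
301.6: M = 4.40 → outlier.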